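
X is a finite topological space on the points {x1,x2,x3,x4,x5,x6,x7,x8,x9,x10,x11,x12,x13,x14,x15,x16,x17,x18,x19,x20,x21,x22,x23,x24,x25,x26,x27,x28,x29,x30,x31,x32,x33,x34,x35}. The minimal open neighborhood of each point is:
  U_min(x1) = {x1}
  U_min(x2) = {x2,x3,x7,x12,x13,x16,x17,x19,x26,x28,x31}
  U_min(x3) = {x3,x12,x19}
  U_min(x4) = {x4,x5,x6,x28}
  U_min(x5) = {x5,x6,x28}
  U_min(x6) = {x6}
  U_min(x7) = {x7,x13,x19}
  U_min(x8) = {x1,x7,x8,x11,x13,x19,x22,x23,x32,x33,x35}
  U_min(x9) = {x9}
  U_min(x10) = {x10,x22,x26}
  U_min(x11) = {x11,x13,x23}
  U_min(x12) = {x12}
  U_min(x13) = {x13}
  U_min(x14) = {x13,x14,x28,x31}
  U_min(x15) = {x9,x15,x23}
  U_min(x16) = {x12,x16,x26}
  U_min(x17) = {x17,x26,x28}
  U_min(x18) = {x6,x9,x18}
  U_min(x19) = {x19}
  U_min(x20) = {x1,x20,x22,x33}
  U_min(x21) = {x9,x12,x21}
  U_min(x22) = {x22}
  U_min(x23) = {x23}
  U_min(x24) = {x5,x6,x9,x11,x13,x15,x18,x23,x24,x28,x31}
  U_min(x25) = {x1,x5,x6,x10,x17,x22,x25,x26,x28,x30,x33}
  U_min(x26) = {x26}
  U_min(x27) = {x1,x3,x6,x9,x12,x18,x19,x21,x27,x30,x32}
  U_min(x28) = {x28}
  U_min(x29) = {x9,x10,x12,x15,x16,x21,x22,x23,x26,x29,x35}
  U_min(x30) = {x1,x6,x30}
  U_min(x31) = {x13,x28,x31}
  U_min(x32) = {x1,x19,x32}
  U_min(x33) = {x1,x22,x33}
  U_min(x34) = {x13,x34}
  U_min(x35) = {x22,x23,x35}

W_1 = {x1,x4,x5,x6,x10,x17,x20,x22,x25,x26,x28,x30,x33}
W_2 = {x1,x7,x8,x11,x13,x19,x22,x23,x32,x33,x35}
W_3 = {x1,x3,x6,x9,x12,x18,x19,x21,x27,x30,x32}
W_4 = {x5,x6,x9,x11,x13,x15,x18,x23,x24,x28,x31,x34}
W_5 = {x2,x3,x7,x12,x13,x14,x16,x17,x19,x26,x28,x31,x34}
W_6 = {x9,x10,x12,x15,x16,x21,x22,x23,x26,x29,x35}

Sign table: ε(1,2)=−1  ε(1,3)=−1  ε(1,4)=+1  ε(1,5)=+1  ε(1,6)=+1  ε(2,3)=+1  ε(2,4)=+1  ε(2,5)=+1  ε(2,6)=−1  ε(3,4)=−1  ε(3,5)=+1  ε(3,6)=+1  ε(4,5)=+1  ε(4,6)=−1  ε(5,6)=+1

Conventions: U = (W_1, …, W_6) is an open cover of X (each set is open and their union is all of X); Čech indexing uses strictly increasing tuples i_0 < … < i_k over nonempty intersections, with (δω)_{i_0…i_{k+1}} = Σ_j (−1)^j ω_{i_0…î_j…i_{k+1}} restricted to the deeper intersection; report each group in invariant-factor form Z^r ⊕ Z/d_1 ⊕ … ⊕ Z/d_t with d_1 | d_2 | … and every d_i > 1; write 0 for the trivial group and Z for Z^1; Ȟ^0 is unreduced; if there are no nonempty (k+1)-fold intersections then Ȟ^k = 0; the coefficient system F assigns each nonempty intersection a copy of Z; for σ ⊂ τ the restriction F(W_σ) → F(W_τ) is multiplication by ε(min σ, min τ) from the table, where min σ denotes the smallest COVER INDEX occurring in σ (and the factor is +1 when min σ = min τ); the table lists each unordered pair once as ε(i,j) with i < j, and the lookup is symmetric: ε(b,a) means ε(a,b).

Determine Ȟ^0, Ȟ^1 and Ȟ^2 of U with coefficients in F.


nonempty intersections:
  W12={x1,x22,x33} W13={x1,x6,x30} W14={x5,x6,x28} W15={x17,x26,x28} W16={x10,x22,x26} W23={x1,x19,x32} W24={x11,x13,x23} W25={x7,x13,x19} W26={x22,x23,x35} W34={x6,x9,x18} W35={x3,x12,x19} W36={x9,x12,x21} W45={x13,x28,x31,x34} W46={x9,x15,x23} W56={x12,x16,x26}
  W123={x1} W126={x22} W134={x6} W145={x28} W156={x26} W235={x19} W245={x13} W246={x23} W346={x9} W356={x12}
C dims 6,15,10; δ0: rk 6, SNF 1^5·2; δ1: rk 9, SNF 1^9
Ȟ^0: (6−6)−0=0 ⇒ 0
Ȟ^1: (15−9)−6=0 plus torsion [2] ⇒ Z/2
Ȟ^2: (10−0)−9=1 ⇒ Z

Ȟ^0 ≅ 0, Ȟ^1 ≅ Z/2 and Ȟ^2 ≅ Z


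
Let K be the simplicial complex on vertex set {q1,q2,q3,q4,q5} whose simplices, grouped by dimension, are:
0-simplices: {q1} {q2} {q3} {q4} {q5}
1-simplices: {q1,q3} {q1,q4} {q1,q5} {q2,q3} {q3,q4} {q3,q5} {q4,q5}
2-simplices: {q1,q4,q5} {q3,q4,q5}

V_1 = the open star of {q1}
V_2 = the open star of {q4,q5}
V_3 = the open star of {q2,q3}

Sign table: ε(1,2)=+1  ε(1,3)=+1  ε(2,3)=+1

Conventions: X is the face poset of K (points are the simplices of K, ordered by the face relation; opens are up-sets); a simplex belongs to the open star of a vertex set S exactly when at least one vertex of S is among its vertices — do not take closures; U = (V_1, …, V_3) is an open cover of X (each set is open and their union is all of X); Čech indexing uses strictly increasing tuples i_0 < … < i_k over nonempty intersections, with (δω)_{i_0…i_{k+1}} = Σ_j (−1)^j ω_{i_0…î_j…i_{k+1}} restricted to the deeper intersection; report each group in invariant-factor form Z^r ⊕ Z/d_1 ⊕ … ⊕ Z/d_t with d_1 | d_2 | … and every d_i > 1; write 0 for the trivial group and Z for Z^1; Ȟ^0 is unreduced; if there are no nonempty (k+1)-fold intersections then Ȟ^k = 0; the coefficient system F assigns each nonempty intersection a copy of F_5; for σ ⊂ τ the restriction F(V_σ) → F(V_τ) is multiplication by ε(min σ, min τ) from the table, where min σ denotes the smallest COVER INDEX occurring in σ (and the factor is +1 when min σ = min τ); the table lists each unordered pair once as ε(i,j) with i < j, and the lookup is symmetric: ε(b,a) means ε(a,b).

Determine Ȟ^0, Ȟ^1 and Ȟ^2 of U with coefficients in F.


nonempty overlaps:
  V1={{q1},{q1,q3},{q1,q4},{q1,q5},{q1,q4,q5}} V2={{q4},{q5},{q1,q4},{q1,q5},{q3,q4},{q3,q5},{q4,q5},{q1,q4,q5},{q3,q4,q5}} V3={{q2},{q3},{q1,q3},{q2,q3},{q3,q4},{q3,q5},{q3,q4,q5}}
  V12={{q1,q4},{q1,q5},{q1,q4,q5}} V13={{q1,q3}} V23={{q3,q4},{q3,q5},{q3,q4,q5}}
C dims 3,3; δ0: rk_F5 2
degree 0: 3−2−0 = 1 → Ȟ^0 ≅ Z/5
degree 1: 3−0−2 = 1 → Ȟ^1 ≅ Z/5
degree 2: 0−0−0 = 0 → Ȟ^2 ≅ 0

Ȟ^0 ≅ Z/5, Ȟ^1 ≅ Z/5 and Ȟ^2 ≅ 0


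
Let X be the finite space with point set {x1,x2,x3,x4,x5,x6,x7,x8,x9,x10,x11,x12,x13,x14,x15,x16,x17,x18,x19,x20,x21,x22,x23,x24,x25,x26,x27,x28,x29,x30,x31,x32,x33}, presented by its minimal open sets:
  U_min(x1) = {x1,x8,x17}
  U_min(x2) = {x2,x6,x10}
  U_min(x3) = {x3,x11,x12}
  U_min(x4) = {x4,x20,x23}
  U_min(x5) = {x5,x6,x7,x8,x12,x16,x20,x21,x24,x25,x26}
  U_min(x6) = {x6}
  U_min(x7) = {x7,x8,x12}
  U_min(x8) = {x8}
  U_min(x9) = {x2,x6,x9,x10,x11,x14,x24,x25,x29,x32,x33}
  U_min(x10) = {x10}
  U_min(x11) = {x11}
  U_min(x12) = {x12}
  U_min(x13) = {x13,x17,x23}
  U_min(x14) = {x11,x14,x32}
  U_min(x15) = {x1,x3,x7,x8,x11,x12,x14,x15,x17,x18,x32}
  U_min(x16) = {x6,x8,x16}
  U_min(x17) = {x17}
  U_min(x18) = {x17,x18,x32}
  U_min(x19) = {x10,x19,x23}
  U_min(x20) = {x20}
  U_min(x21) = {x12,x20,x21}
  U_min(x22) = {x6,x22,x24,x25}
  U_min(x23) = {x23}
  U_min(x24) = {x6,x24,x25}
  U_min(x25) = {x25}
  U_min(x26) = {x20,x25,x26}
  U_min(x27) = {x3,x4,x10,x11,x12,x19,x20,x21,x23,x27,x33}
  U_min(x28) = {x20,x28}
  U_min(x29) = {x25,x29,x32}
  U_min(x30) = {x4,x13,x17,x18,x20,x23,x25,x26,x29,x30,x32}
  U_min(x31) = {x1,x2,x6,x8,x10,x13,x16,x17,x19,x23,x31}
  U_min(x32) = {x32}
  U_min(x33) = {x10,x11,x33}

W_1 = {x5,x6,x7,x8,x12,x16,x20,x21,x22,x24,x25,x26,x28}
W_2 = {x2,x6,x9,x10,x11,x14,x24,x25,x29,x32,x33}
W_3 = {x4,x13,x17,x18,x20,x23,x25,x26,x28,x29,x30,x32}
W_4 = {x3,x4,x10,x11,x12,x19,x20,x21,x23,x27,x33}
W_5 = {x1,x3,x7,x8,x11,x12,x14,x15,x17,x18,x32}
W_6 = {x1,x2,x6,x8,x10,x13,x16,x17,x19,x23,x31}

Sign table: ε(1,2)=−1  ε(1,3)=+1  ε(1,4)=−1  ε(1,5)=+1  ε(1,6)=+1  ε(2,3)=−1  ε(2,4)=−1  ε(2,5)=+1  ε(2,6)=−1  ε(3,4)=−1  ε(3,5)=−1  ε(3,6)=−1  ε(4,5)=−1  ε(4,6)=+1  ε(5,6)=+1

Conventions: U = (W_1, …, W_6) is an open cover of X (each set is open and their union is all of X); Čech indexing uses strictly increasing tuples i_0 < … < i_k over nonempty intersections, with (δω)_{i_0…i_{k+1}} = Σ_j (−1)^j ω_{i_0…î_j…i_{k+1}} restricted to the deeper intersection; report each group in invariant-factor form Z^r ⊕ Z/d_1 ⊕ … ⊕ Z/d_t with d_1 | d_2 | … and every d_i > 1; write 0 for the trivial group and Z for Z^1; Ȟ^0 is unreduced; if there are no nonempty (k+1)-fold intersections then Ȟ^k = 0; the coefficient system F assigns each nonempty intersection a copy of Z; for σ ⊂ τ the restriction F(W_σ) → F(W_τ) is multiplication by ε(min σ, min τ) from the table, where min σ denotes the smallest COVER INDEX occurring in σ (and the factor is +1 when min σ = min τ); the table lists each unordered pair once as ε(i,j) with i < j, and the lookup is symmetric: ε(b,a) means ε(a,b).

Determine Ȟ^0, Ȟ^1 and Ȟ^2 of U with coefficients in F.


nerve of the cover:
  W12={x6,x24,x25} W13={x20,x25,x26,x28} W14={x12,x20,x21} W15={x7,x8,x12} W16={x6,x8,x16} W23={x25,x29,x32} W24={x10,x11,x33} W25={x11,x14,x32} W26={x2,x6,x10} W34={x4,x20,x23} W35={x17,x18,x32} W36={x13,x17,x23} W45={x3,x11,x12} W46={x10,x19,x23} W56={x1,x8,x17}
  W123={x25} W126={x6} W134={x20} W145={x12} W156={x8} W235={x32} W245={x11} W246={x10} W346={x23} W356={x17}
C dims 6,15,10; δ0: rk 6, SNF 1^5·2; δ1: rk 9, SNF 1^9
Ȟ^0 = (6 − 6) − 0 = 0, so Ȟ^0 ≅ 0
Ȟ^1 = (15 − 9) − 6 = 0 plus torsion [2], so Ȟ^1 ≅ Z/2
Ȟ^2 = (10 − 0) − 9 = 1, so Ȟ^2 ≅ Z

Ȟ^0 ≅ 0, Ȟ^1 ≅ Z/2 and Ȟ^2 ≅ Z


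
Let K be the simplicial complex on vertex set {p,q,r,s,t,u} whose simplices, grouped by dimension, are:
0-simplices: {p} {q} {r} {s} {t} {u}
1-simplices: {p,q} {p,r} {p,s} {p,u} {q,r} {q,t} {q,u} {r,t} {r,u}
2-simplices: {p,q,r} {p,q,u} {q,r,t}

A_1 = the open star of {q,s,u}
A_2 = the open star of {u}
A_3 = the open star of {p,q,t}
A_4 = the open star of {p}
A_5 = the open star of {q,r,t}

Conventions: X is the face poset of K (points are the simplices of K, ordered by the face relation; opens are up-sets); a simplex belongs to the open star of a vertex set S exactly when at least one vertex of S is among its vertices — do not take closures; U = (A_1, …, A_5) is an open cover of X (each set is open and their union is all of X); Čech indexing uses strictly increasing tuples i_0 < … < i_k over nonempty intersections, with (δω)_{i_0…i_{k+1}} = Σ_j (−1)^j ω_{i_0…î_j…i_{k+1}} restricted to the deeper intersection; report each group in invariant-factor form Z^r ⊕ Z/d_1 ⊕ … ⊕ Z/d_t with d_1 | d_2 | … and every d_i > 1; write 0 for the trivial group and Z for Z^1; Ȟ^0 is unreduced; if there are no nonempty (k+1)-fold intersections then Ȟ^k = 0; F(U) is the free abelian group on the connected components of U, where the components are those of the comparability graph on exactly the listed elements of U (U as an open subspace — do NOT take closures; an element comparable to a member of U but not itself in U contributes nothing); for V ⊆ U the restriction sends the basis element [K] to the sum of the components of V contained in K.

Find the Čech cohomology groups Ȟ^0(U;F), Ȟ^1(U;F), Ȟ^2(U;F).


nerve simplices:
  A1={{q},{s},{u},{p,q},{p,s},{p,u},{q,r},{q,t},{q,u},{r,u},{p,q,r},{p,q,u},{q,r,t}} A2={{u},{p,u},{q,u},{r,u},{p,q,u}} A3={{p},{q},{t},{p,q},{p,r},{p,s},{p,u},{q,r},{q,t},{q,u},{r,t},{p,q,r},{p,q,u},{q,r,t}} A4={{p},{p,q},{p,r},{p,s},{p,u},{p,q,r},{p,q,u}} A5={{q},{r},{t},{p,q},{p,r},{q,r},{q,t},{q,u},{r,t},{r,u},{p,q,r},{p,q,u},{q,r,t}}
  A12={{u},{p,u},{q,u},{r,u},{p,q,u}} A13={{q},{p,q},{p,s},{p,u},{q,r},{q,t},{q,u},{p,q,r},{p,q,u},{q,r,t}} A14={{p,q},{p,s},{p,u},{p,q,r},{p,q,u}} A15={{q},{p,q},{q,r},{q,t},{q,u},{r,u},{p,q,r},{p,q,u},{q,r,t}} A23={{p,u},{q,u},{p,q,u}} A24={{p,u},{p,q,u}} A25={{q,u},{r,u},{p,q,u}} A34={{p},{p,q},{p,r},{p,s},{p,u},{p,q,r},{p,q,u}} A35={{q},{t},{p,q},{p,r},{q,r},{q,t},{q,u},{r,t},{p,q,r},{p,q,u},{q,r,t}} A45={{p,q},{p,r},{p,q,r},{p,q,u}}
  A123={{p,u},{q,u},{p,q,u}} A124={{p,u},{p,q,u}} A125={{q,u},{r,u},{p,q,u}} A134={{p,q},{p,s},{p,u},{p,q,r},{p,q,u}} A135={{q},{p,q},{q,r},{q,t},{q,u},{p,q,r},{p,q,u},{q,r,t}} A145={{p,q},{p,q,r},{p,q,u}} A234={{p,u},{p,q,u}} A235={{q,u},{p,q,u}} A245={{p,q,u}} A345={{p,q},{p,r},{p,q,r},{p,q,u}}
  A1234={{p,u},{p,q,u}} A1235={{q,u},{p,q,u}} A1245={{p,q,u}} A1345={{p,q},{p,q,r},{p,q,u}} A2345={{p,q,u}}
  A12345={{p,q,u}}
components per intersection:
  A1: {{q},{u},{p,q},{p,u},{q,r},{q,t},{q,u},{r,u},{p,q,r},{p,q,u},{q,r,t}} {{s},{p,s}}
  A2: {{u},{p,u},{q,u},{r,u},{p,q,u}}
  A3: {{p},{q},{t},{p,q},{p,r},{p,s},{p,u},{q,r},{q,t},{q,u},{r,t},{p,q,r},{p,q,u},{q,r,t}}
  A4: {{p},{p,q},{p,r},{p,s},{p,u},{p,q,r},{p,q,u}}
  A5: {{q},{r},{t},{p,q},{p,r},{q,r},{q,t},{q,u},{r,t},{r,u},{p,q,r},{p,q,u},{q,r,t}}
  A12: {{u},{p,u},{q,u},{r,u},{p,q,u}}
  A13: {{q},{p,q},{p,u},{q,r},{q,t},{q,u},{p,q,r},{p,q,u},{q,r,t}} {{p,s}}
  A14: {{p,q},{p,u},{p,q,r},{p,q,u}} {{p,s}}
  A15: {{q},{p,q},{q,r},{q,t},{q,u},{p,q,r},{p,q,u},{q,r,t}} {{r,u}}
  A23: {{p,u},{q,u},{p,q,u}}
  A24: {{p,u},{p,q,u}}
  A25: {{q,u},{p,q,u}} {{r,u}}
  A34: {{p},{p,q},{p,r},{p,s},{p,u},{p,q,r},{p,q,u}}
  A35: {{q},{t},{p,q},{p,r},{q,r},{q,t},{q,u},{r,t},{p,q,r},{p,q,u},{q,r,t}}
  A45: {{p,q},{p,r},{p,q,r},{p,q,u}}
  A123: {{p,u},{q,u},{p,q,u}}
  A124: {{p,u},{p,q,u}}
  A125: {{q,u},{p,q,u}} {{r,u}}
  A134: {{p,q},{p,u},{p,q,r},{p,q,u}} {{p,s}}
  A135: {{q},{p,q},{q,r},{q,t},{q,u},{p,q,r},{p,q,u},{q,r,t}}
  A145: {{p,q},{p,q,r},{p,q,u}}
  A234: {{p,u},{p,q,u}}
  A235: {{q,u},{p,q,u}}
  A245: {{p,q,u}}
  A345: {{p,q},{p,r},{p,q,r},{p,q,u}}
  A1234: {{p,u},{p,q,u}}
  A1235: {{q,u},{p,q,u}}
  A1245: {{p,q,u}}
  A1345: {{p,q},{p,q,r},{p,q,u}}
  A2345: {{p,q,u}}
  A12345: {{p,q,u}}
C dims 6,14,12,5; δ0: rk 5, SNF 1^5; δ1: rk 8, SNF 1^8; δ2: rk 4, SNF 1^4
degree 0: 6−5−0 = 1 → Ȟ^0 ≅ Z
degree 1: 14−8−5 = 1 → Ȟ^1 ≅ Z
degree 2: 12−4−8 = 0 → Ȟ^2 ≅ 0

Ȟ^0(U;F) ≅ Z, Ȟ^1(U;F) ≅ Z, Ȟ^2(U;F) ≅ 0


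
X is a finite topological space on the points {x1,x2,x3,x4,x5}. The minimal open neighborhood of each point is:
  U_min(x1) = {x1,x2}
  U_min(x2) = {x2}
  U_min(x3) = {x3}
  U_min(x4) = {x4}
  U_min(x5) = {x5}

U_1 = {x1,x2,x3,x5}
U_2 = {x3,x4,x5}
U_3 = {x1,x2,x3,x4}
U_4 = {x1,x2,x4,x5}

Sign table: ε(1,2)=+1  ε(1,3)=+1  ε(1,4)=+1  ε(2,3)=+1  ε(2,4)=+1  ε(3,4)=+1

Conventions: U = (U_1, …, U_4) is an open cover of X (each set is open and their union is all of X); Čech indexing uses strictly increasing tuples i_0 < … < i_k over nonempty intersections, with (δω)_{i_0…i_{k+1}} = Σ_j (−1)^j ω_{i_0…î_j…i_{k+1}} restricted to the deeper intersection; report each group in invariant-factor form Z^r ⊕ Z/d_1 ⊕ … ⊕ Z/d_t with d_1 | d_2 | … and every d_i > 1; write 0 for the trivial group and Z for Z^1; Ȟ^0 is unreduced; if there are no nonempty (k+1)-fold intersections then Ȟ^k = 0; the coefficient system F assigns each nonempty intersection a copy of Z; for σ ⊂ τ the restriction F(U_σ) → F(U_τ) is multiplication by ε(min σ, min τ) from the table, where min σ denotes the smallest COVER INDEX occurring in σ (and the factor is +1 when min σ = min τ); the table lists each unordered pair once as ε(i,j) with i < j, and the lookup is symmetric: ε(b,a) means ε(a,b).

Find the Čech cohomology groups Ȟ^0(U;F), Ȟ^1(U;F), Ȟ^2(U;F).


nonempty intersections:
  U12={x3,x5} U13={x1,x2,x3} U14={x1,x2,x5} U23={x3,x4} U24={x4,x5} U34={x1,x2,x4}
  U123={x3} U124={x5} U134={x1,x2} U234={x4}
C dims 4,6,4; δ0: rk 3, SNF 1^3; δ1: rk 3, SNF 1^3
Ȟ^0: (4−3)−0=1 ⇒ Z
Ȟ^1: (6−3)−3=0 ⇒ 0
Ȟ^2: (4−0)−3=1 ⇒ Z

Ȟ^0 = Z,  Ȟ^1 = 0,  Ȟ^2 = Z


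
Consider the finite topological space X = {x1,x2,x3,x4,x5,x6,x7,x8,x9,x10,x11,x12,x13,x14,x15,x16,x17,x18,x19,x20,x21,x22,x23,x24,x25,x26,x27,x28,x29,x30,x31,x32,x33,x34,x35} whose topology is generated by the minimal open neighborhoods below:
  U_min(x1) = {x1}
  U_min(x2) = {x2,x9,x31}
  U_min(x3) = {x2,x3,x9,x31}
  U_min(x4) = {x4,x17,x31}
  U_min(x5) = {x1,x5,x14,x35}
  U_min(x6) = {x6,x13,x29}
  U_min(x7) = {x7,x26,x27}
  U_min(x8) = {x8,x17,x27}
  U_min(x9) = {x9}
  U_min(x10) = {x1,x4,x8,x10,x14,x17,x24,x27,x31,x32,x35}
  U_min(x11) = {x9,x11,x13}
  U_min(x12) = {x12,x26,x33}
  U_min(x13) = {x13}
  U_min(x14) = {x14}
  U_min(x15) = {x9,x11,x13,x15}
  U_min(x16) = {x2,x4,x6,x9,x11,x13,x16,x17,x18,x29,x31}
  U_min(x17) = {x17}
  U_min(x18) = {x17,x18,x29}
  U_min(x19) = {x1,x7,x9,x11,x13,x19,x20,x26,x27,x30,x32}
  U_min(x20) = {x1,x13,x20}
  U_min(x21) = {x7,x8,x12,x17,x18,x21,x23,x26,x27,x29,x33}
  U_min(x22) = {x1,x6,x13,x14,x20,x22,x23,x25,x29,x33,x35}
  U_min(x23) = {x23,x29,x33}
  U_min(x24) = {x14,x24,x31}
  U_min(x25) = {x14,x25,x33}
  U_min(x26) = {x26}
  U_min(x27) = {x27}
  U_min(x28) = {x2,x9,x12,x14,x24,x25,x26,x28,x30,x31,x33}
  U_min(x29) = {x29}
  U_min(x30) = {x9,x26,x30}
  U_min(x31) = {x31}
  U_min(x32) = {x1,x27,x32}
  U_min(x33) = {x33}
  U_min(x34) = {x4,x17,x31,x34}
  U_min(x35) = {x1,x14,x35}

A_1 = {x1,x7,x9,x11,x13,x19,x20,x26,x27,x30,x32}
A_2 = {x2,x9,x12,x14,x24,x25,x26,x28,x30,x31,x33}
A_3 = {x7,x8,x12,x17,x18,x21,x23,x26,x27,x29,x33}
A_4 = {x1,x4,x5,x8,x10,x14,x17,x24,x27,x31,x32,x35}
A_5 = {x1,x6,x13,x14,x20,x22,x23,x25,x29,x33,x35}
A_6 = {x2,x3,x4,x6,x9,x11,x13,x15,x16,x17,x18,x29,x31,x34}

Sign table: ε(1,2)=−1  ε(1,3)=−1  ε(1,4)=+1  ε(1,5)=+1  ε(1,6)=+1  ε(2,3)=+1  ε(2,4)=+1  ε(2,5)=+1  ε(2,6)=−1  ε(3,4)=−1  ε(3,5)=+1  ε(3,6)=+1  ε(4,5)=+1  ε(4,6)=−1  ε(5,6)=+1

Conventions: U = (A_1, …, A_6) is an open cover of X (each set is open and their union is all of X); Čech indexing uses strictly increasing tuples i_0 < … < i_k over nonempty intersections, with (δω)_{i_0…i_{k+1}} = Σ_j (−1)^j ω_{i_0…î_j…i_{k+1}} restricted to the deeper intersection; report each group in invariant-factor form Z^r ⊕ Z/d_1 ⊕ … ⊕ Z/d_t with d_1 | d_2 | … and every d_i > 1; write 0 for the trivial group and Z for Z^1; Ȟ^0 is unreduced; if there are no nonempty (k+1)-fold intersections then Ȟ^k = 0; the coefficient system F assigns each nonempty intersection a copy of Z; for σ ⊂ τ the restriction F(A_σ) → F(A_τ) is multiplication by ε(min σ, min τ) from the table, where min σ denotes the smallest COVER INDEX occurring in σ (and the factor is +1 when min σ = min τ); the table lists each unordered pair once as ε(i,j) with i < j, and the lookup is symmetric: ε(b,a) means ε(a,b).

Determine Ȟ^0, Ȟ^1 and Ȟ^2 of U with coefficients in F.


Ȟ^0(U;F) ≅ 0, Ȟ^1(U;F) ≅ Z/2 and Ȟ^2(U;F) ≅ Z

nerve simplices:
  A12={x9,x26,x30} A13={x7,x26,x27} A14={x1,x27,x32} A15={x1,x13,x20} A16={x9,x11,x13} A23={x12,x26,x33} A24={x14,x24,x31} A25={x14,x25,x33} A26={x2,x9,x31} A34={x8,x17,x27} A35={x23,x29,x33} A36={x17,x18,x29} A45={x1,x14,x35} A46={x4,x17,x31} A56={x6,x13,x29}
  A123={x26} A126={x9} A134={x27} A145={x1} A156={x13} A235={x33} A245={x14} A246={x31} A346={x17} A356={x29}
C dims 6,15,10; δ0: rk 6, SNF 1^5·2; δ1: rk 9, SNF 1^9
degree 0: 6−6−0 = 0 → Ȟ^0 ≅ 0
degree 1: 15−9−6 = 0 plus torsion [2] → Ȟ^1 ≅ Z/2
degree 2: 10−0−9 = 1 → Ȟ^2 ≅ Z


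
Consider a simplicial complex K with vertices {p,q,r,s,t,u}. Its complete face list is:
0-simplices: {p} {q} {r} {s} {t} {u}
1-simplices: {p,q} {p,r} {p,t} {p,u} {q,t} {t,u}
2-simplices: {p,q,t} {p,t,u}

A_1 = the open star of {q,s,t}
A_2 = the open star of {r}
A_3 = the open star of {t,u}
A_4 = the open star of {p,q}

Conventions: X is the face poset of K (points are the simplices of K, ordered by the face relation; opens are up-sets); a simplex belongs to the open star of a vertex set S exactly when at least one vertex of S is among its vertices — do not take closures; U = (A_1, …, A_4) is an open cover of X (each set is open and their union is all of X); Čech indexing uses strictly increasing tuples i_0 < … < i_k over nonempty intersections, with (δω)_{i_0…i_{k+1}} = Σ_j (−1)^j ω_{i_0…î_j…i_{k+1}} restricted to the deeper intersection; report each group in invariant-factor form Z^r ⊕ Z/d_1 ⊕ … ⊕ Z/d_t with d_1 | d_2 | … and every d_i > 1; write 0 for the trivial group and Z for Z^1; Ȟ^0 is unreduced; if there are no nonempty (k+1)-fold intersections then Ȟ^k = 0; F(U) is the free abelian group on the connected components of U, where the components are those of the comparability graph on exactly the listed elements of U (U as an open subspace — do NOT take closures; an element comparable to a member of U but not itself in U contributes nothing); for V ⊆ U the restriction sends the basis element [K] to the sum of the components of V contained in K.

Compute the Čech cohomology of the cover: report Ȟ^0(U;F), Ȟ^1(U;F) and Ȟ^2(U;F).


cover nerve:
  A1={{q},{s},{t},{p,q},{p,t},{q,t},{t,u},{p,q,t},{p,t,u}} A2={{r},{p,r}} A3={{t},{u},{p,t},{p,u},{q,t},{t,u},{p,q,t},{p,t,u}} A4={{p},{q},{p,q},{p,r},{p,t},{p,u},{q,t},{p,q,t},{p,t,u}}
  A13={{t},{p,t},{q,t},{t,u},{p,q,t},{p,t,u}} A14={{q},{p,q},{p,t},{q,t},{p,q,t},{p,t,u}} A24={{p,r}} A34={{p,t},{p,u},{q,t},{p,q,t},{p,t,u}}
  A134={{p,t},{q,t},{p,q,t},{p,t,u}}
components per intersection:
  A1: {{q},{t},{p,q},{p,t},{q,t},{t,u},{p,q,t},{p,t,u}} {{s}}
  A2: {{r},{p,r}}
  A3: {{t},{u},{p,t},{p,u},{q,t},{t,u},{p,q,t},{p,t,u}}
  A4: {{p},{q},{p,q},{p,r},{p,t},{p,u},{q,t},{p,q,t},{p,t,u}}
  A13: {{t},{p,t},{q,t},{t,u},{p,q,t},{p,t,u}}
  A14: {{q},{p,q},{p,t},{q,t},{p,q,t},{p,t,u}}
  A24: {{p,r}}
  A34: {{p,t},{p,u},{q,t},{p,q,t},{p,t,u}}
  A134: {{p,t},{q,t},{p,q,t},{p,t,u}}
C dims 5,4,1; δ0: rk 3, SNF 1^3; δ1: rk 1, SNF 1^1
Ȟ^0: (5−3)−0=2 ⇒ Z^2
Ȟ^1: (4−1)−3=0 ⇒ 0
Ȟ^2: (1−0)−1=0 ⇒ 0

Ȟ^0 ≅ Z^2, Ȟ^1 ≅ 0 and Ȟ^2 ≅ 0


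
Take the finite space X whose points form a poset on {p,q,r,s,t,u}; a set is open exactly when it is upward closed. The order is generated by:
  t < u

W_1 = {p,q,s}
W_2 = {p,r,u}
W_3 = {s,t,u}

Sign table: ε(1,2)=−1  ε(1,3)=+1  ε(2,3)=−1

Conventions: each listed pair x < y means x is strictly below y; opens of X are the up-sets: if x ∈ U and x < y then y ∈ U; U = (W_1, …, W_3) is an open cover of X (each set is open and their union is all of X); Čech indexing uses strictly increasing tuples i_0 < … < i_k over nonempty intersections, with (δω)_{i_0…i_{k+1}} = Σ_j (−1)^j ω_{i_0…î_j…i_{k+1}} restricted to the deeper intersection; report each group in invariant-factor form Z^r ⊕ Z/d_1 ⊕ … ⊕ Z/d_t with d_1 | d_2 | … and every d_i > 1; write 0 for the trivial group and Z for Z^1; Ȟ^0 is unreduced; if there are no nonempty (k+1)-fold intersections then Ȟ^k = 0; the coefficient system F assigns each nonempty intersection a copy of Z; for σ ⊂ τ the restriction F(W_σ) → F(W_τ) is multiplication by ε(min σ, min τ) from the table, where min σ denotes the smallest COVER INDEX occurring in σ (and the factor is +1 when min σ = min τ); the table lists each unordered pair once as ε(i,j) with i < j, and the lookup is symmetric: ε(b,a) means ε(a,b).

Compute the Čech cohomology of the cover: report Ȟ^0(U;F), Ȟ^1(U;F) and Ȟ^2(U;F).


Ȟ^0(U;F) ≅ Z,  Ȟ^1(U;F) ≅ Z,  Ȟ^2(U;F) ≅ 0

nonempty overlaps:
  W12={p} W13={s} W23={u}
C dims 3,3; δ0: rk 2, SNF 1^2
degree 0: 3−2−0 = 1 → Ȟ^0 ≅ Z
degree 1: 3−0−2 = 1 → Ȟ^1 ≅ Z
degree 2: 0−0−0 = 0 → Ȟ^2 ≅ 0


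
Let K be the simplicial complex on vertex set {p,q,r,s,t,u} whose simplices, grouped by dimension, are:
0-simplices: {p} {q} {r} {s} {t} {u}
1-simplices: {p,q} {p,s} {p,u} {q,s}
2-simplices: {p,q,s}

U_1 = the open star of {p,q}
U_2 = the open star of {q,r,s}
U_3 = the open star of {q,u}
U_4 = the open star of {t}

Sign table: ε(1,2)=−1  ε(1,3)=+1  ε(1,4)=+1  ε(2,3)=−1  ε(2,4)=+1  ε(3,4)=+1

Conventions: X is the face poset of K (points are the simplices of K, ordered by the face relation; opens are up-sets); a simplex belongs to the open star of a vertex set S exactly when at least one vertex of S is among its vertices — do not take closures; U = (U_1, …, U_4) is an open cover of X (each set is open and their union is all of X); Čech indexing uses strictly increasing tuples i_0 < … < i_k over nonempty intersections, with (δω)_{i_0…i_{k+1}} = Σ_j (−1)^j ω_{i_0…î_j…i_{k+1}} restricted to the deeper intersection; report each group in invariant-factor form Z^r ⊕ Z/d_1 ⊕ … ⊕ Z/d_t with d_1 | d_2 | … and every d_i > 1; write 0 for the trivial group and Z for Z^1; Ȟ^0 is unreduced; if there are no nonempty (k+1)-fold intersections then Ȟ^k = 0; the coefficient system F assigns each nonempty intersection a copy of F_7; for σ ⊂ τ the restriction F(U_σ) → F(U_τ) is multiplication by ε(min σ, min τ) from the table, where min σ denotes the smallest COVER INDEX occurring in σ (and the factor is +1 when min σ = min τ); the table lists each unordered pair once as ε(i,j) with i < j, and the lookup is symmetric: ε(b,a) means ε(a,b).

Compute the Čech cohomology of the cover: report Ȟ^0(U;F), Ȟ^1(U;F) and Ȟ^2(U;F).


nerve of the cover:
  U1={{p},{q},{p,q},{p,s},{p,u},{q,s},{p,q,s}} U2={{q},{r},{s},{p,q},{p,s},{q,s},{p,q,s}} U3={{q},{u},{p,q},{p,u},{q,s},{p,q,s}} U4={{t}}
  U12={{q},{p,q},{p,s},{q,s},{p,q,s}} U13={{q},{p,q},{p,u},{q,s},{p,q,s}} U23={{q},{p,q},{q,s},{p,q,s}}
  U123={{q},{p,q},{q,s},{p,q,s}}
C dims 4,3,1; δ0: rk_F7 2; δ1: rk_F7 1
Ȟ^0 = (4 − 2) − 0 = 2, so Ȟ^0 ≅ Z/7 ⊕ Z/7
Ȟ^1 = (3 − 1) − 2 = 0, so Ȟ^1 ≅ 0
Ȟ^2 = (1 − 0) − 1 = 0, so Ȟ^2 ≅ 0

Ȟ^0 ≅ Z/7 ⊕ Z/7, Ȟ^1 ≅ 0, Ȟ^2 ≅ 0


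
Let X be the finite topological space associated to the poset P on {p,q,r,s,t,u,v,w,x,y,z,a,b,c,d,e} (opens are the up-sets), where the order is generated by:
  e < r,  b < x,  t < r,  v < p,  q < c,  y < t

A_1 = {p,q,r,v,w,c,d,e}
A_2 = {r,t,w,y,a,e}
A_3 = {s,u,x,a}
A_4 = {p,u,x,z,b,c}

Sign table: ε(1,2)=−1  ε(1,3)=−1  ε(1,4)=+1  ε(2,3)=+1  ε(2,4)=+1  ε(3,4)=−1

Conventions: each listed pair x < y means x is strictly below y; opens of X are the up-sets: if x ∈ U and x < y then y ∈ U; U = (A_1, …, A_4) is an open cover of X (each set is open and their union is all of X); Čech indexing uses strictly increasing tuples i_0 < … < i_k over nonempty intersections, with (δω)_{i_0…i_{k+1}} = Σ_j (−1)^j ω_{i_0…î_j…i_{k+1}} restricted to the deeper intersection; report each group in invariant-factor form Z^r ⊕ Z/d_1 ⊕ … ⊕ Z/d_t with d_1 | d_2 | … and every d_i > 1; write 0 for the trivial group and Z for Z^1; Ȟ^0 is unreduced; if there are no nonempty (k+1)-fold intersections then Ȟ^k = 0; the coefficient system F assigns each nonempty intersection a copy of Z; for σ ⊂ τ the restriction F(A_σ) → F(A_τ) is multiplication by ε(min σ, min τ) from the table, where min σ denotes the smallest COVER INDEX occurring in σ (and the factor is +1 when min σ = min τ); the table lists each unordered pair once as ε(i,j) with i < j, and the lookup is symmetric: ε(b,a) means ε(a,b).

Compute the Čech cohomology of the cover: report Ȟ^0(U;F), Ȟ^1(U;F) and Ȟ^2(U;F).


Ȟ^0(U;F) ≅ Z, Ȟ^1(U;F) ≅ Z, Ȟ^2(U;F) ≅ 0

nonempty intersections:
  A12={r,w,e} A14={p,c} A23={a} A34={u,x}
C dims 4,4; δ0: rk 3, SNF 1^3
Ȟ^0: (4−3)−0=1 ⇒ Z
Ȟ^1: (4−0)−3=1 ⇒ Z
Ȟ^2: (0−0)−0=0 ⇒ 0


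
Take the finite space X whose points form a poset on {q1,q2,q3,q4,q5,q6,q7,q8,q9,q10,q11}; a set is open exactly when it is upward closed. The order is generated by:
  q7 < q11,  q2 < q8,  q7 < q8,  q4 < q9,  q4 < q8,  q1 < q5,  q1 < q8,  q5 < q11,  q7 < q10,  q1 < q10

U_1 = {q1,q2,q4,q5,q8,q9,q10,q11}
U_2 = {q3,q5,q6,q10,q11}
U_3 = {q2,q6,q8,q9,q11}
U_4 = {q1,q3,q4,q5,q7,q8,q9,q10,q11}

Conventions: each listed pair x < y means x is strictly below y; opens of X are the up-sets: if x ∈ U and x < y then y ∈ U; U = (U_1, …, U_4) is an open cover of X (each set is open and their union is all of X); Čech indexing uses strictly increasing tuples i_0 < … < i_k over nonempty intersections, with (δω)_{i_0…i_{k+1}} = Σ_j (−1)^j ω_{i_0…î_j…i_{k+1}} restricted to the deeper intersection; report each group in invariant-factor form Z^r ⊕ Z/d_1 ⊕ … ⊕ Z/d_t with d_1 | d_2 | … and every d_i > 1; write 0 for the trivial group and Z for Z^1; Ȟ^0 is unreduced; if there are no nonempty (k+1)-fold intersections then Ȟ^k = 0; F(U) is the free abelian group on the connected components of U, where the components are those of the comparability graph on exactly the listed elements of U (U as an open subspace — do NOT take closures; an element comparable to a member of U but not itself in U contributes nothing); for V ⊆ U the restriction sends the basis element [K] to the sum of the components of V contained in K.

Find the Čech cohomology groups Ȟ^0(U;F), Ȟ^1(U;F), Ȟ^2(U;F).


Ȟ^0 ≅ Z^3, Ȟ^1 ≅ 0, Ȟ^2 ≅ 0

nonempty overlaps:
  U12={q5,q10,q11} U13={q2,q8,q9,q11} U14={q1,q4,q5,q8,q9,q10,q11} U23={q6,q11} U24={q3,q5,q10,q11} U34={q8,q9,q11}
  U123={q11} U124={q5,q10,q11} U134={q8,q9,q11} U234={q11}
  U1234={q11}
components per intersection:
  U1: {q1,q2,q4,q5,q8,q9,q10,q11}
  U2: {q3} {q5,q11} {q6} {q10}
  U3: {q2,q8} {q6} {q9} {q11}
  U4: {q1,q4,q5,q7,q8,q9,q10,q11} {q3}
  U12: {q5,q11} {q10}
  U13: {q2,q8} {q9} {q11}
  U14: {q1,q4,q5,q8,q9,q10,q11}
  U23: {q6} {q11}
  U24: {q3} {q5,q11} {q10}
  U34: {q8} {q9} {q11}
  U123: {q11}
  U124: {q5,q11} {q10}
  U134: {q8} {q9} {q11}
  U234: {q11}
  U1234: {q11}
C dims 11,14,7,1; δ0: rk 8, SNF 1^8; δ1: rk 6, SNF 1^6; δ2: rk 1, SNF 1^1
degree 0: 11−8−0 = 3 → Ȟ^0 ≅ Z^3
degree 1: 14−6−8 = 0 → Ȟ^1 ≅ 0
degree 2: 7−1−6 = 0 → Ȟ^2 ≅ 0


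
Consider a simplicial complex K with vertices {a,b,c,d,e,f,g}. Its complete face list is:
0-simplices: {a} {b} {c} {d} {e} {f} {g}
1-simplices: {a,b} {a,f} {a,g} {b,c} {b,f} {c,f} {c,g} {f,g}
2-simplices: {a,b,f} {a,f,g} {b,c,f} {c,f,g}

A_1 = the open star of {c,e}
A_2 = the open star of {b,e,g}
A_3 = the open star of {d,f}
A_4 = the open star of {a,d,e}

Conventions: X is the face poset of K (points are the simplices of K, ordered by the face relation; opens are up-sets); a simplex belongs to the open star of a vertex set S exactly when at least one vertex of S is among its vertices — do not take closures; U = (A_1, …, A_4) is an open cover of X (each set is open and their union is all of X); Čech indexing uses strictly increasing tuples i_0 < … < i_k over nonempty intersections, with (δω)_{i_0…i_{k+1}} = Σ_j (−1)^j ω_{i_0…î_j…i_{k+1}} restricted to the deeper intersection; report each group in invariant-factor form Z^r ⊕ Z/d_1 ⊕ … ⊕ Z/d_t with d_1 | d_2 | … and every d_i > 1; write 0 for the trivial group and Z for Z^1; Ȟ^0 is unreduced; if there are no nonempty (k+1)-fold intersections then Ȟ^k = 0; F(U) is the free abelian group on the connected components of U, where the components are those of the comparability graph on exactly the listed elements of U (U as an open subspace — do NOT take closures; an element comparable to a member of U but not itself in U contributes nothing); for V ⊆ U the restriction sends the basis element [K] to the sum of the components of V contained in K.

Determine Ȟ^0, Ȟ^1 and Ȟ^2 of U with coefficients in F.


cover nerve:
  A1={{c},{e},{b,c},{c,f},{c,g},{b,c,f},{c,f,g}} A2={{b},{e},{g},{a,b},{a,g},{b,c},{b,f},{c,g},{f,g},{a,b,f},{a,f,g},{b,c,f},{c,f,g}} A3={{d},{f},{a,f},{b,f},{c,f},{f,g},{a,b,f},{a,f,g},{b,c,f},{c,f,g}} A4={{a},{d},{e},{a,b},{a,f},{a,g},{a,b,f},{a,f,g}}
  A12={{e},{b,c},{c,g},{b,c,f},{c,f,g}} A13={{c,f},{b,c,f},{c,f,g}} A14={{e}} A23={{b,f},{f,g},{a,b,f},{a,f,g},{b,c,f},{c,f,g}} A24={{e},{a,b},{a,g},{a,b,f},{a,f,g}} A34={{d},{a,f},{a,b,f},{a,f,g}}
  A123={{b,c,f},{c,f,g}} A124={{e}} A234={{a,b,f},{a,f,g}}
components per intersection:
  A1: {{c},{b,c},{c,f},{c,g},{b,c,f},{c,f,g}} {{e}}
  A2: {{b},{a,b},{b,c},{b,f},{a,b,f},{b,c,f}} {{e}} {{g},{a,g},{c,g},{f,g},{a,f,g},{c,f,g}}
  A3: {{d}} {{f},{a,f},{b,f},{c,f},{f,g},{a,b,f},{a,f,g},{b,c,f},{c,f,g}}
  A4: {{a},{a,b},{a,f},{a,g},{a,b,f},{a,f,g}} {{d}} {{e}}
  A12: {{e}} {{b,c},{b,c,f}} {{c,g},{c,f,g}}
  A13: {{c,f},{b,c,f},{c,f,g}}
  A14: {{e}}
  A23: {{b,f},{a,b,f},{b,c,f}} {{f,g},{a,f,g},{c,f,g}}
  A24: {{e}} {{a,b},{a,b,f}} {{a,g},{a,f,g}}
  A34: {{d}} {{a,f},{a,b,f},{a,f,g}}
  A123: {{b,c,f}} {{c,f,g}}
  A124: {{e}}
  A234: {{a,b,f}} {{a,f,g}}
C dims 10,12,5; δ0: rk 7, SNF 1^7; δ1: rk 5, SNF 1^5
Ȟ^0: (10−7)−0=3 ⇒ Z^3
Ȟ^1: (12−5)−7=0 ⇒ 0
Ȟ^2: (5−0)−5=0 ⇒ 0

Ȟ^0 = Z^3, Ȟ^1 = 0, Ȟ^2 = 0


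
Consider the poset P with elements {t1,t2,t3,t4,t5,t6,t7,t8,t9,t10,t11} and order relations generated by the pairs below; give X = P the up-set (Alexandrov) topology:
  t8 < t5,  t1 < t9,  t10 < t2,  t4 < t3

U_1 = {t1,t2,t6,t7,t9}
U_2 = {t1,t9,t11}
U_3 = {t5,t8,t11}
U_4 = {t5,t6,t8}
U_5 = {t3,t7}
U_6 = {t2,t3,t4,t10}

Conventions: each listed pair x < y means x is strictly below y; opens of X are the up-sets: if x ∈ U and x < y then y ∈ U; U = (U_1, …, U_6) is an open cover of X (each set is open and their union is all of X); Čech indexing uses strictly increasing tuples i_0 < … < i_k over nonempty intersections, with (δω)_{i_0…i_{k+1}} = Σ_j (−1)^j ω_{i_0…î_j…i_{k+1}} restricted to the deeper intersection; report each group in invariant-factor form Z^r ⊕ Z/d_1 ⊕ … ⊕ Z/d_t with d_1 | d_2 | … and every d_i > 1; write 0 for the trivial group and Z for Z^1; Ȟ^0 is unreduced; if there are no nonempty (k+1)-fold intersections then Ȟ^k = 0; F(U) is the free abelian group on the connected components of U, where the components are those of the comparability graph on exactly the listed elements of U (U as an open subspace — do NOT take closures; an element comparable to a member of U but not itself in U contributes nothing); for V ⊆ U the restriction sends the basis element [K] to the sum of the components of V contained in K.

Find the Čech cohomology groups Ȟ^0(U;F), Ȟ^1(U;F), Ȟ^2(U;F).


Ȟ^0 = Z^7, Ȟ^1 = 0 and Ȟ^2 = 0

intersection data:
  U12={t1,t9} U14={t6} U15={t7} U16={t2} U23={t11} U34={t5,t8} U56={t3}
components per intersection:
  U1: {t1,t9} {t2} {t6} {t7}
  U2: {t1,t9} {t11}
  U3: {t5,t8} {t11}
  U4: {t5,t8} {t6}
  U5: {t3} {t7}
  U6: {t2,t10} {t3,t4}
  U12: {t1,t9}
  U14: {t6}
  U15: {t7}
  U16: {t2}
  U23: {t11}
  U34: {t5,t8}
  U56: {t3}
C dims 14,7; δ0: rk 7, SNF 1^7
Ȟ^0 = (14 − 7) − 0 = 7, so Ȟ^0 ≅ Z^7
Ȟ^1 = (7 − 0) − 7 = 0, so Ȟ^1 ≅ 0
Ȟ^2 = (0 − 0) − 0 = 0, so Ȟ^2 ≅ 0


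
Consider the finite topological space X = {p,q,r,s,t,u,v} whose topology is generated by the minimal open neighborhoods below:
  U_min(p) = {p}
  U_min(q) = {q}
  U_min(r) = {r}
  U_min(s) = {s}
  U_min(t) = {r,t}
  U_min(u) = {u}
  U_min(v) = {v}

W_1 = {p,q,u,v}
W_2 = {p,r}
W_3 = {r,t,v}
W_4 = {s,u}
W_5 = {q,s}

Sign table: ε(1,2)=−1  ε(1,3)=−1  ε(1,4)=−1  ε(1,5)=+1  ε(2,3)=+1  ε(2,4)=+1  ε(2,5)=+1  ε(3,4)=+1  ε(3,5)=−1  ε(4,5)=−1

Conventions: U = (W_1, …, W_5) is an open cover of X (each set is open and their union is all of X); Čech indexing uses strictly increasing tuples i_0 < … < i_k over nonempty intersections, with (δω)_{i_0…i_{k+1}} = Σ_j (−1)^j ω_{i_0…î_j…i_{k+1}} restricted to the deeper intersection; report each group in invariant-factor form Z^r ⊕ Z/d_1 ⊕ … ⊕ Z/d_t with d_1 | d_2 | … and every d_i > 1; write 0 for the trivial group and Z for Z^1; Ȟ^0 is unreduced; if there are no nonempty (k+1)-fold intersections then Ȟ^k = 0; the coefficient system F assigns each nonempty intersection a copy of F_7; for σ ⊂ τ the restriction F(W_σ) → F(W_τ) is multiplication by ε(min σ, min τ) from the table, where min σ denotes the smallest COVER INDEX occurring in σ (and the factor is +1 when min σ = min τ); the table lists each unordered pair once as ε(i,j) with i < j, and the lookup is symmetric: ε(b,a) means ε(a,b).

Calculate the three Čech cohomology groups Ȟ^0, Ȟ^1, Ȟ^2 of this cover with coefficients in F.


Ȟ^0 = Z/7; Ȟ^1 = Z/7 ⊕ Z/7; Ȟ^2 = 0

nonempty overlaps:
  W12={p} W13={v} W14={u} W15={q} W23={r} W45={s}
C dims 5,6; δ0: rk_F7 4
degree 0: 5−4−0 = 1 → Ȟ^0 ≅ Z/7
degree 1: 6−0−4 = 2 → Ȟ^1 ≅ Z/7 ⊕ Z/7
degree 2: 0−0−0 = 0 → Ȟ^2 ≅ 0


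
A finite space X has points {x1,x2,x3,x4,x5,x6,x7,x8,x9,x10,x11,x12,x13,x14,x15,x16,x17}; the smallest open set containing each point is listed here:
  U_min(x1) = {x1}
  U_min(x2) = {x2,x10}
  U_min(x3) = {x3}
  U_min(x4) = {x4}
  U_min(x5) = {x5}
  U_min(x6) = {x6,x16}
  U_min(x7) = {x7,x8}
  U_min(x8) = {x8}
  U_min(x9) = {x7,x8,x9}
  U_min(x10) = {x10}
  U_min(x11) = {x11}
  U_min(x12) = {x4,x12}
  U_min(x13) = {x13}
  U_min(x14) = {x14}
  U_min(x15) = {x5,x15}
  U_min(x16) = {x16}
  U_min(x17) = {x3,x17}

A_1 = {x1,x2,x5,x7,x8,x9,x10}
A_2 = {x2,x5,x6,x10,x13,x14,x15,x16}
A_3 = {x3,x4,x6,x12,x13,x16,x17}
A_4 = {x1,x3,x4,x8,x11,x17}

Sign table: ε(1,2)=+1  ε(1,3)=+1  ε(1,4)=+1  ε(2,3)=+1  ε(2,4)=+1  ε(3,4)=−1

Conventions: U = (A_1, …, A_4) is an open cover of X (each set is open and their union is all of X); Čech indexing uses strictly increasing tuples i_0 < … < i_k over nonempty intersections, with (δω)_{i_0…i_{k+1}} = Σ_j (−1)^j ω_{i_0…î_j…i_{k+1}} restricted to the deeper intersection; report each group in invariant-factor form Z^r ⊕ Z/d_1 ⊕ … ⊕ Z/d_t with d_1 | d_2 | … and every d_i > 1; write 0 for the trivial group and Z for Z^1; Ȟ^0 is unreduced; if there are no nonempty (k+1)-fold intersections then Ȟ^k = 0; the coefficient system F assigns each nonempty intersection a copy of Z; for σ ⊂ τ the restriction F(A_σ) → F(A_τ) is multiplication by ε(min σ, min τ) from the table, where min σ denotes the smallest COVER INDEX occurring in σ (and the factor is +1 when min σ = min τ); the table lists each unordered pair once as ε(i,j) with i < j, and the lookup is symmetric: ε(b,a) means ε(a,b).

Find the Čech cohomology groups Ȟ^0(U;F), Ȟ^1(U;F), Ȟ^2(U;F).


Ȟ^0 ≅ 0, Ȟ^1 ≅ Z/2, Ȟ^2 ≅ 0

cover nerve:
  A12={x2,x5,x10} A14={x1,x8} A23={x6,x13,x16} A34={x3,x4,x17}
C dims 4,4; δ0: rk 4, SNF 1^3·2
Ȟ^0: (4−4)−0=0 ⇒ 0
Ȟ^1: (4−0)−4=0 plus torsion [2] ⇒ Z/2
Ȟ^2: (0−0)−0=0 ⇒ 0


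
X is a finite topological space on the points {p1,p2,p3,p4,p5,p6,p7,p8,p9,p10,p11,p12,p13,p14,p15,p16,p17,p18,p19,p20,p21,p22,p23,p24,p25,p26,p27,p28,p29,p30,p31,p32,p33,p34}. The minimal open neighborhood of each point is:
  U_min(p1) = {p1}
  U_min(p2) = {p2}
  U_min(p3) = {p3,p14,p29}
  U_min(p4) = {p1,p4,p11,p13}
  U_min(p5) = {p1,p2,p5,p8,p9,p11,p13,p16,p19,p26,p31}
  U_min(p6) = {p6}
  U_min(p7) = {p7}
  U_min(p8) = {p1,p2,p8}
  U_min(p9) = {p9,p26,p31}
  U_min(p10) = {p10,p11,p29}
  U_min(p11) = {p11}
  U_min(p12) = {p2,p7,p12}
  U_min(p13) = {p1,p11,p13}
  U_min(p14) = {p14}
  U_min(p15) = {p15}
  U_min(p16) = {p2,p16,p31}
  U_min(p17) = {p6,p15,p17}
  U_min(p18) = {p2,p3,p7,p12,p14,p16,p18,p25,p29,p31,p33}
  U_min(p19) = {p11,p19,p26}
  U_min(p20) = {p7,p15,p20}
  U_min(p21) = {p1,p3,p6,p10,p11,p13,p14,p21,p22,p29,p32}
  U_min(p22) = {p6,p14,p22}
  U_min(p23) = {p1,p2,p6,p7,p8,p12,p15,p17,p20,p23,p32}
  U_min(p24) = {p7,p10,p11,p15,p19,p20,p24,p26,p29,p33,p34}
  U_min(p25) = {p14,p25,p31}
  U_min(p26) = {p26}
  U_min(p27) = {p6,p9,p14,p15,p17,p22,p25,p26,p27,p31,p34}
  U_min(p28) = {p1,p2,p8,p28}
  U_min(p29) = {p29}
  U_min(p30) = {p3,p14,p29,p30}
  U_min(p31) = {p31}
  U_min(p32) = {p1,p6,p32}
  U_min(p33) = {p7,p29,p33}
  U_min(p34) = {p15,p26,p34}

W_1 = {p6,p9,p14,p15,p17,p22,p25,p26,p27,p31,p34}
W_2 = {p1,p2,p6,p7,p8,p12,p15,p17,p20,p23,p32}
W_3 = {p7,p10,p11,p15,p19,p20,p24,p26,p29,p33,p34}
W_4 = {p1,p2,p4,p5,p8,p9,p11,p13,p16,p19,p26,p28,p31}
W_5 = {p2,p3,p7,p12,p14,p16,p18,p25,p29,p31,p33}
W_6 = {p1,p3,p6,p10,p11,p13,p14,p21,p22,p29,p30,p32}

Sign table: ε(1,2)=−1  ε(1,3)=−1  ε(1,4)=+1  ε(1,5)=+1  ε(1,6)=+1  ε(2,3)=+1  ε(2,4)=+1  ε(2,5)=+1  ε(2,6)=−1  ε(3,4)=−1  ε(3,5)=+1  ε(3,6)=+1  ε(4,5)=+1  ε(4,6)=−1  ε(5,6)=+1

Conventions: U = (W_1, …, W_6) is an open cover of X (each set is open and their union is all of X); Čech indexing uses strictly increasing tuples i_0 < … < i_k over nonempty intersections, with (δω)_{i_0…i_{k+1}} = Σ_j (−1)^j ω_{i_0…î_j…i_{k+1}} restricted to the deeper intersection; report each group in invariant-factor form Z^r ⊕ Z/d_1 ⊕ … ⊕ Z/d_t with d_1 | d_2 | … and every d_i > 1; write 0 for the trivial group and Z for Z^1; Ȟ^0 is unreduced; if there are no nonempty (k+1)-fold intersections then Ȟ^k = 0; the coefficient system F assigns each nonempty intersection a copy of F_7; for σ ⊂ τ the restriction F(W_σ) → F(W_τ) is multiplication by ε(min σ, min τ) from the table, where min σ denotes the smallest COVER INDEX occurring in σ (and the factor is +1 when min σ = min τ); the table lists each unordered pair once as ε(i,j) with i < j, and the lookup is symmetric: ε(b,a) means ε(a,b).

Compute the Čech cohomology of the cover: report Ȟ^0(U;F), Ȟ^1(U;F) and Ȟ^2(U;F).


nerve of the cover:
  W12={p6,p15,p17} W13={p15,p26,p34} W14={p9,p26,p31} W15={p14,p25,p31} W16={p6,p14,p22} W23={p7,p15,p20} W24={p1,p2,p8} W25={p2,p7,p12} W26={p1,p6,p32} W34={p11,p19,p26} W35={p7,p29,p33} W36={p10,p11,p29} W45={p2,p16,p31} W46={p1,p11,p13} W56={p3,p14,p29}
  W123={p15} W126={p6} W134={p26} W145={p31} W156={p14} W235={p7} W245={p2} W246={p1} W346={p11} W356={p29}
C dims 6,15,10; δ0: rk_F7 6; δ1: rk_F7 9
Ȟ^0 = (6 − 6) − 0 = 0, so Ȟ^0 ≅ 0
Ȟ^1 = (15 − 9) − 6 = 0, so Ȟ^1 ≅ 0
Ȟ^2 = (10 − 0) − 9 = 1, so Ȟ^2 ≅ Z/7

Ȟ^0 = 0; Ȟ^1 = 0; Ȟ^2 = Z/7
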